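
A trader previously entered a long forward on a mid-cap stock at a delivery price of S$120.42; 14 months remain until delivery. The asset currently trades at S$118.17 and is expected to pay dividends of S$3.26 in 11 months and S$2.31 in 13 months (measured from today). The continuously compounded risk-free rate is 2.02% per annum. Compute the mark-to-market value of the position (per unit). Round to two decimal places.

-S$4.91

PV(remaining dividends) I = 3.26·e^(−0.0202·11/12) + 2.31·e^(−0.0202·13/12) = 5.4602
Current forward F = (S − I)·e^(rT) = (118.17 − 5.4602)·e^(0.0202·14/12) = 112.7098 × 1.023847 = 115.3976
Value (long) = (F − K)·e^(−rT) = (115.3976 − 120.42) × 0.976709 = -4.9054
Value = -S$4.91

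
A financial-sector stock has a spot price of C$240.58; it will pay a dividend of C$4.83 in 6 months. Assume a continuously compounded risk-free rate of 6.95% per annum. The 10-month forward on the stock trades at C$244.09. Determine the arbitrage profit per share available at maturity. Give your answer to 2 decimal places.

PV(dividends) I = 4.83·e^(−0.0695·6/12) = 4.6650
Fair forward F* = (S − I)·e^(rT) = (240.58 − 4.6650)·e^0.057917 = 235.9150 × 1.059627 = 249.9819
Market C$244.09 < fair 249.9819: forward underpriced → reverse cash-and-carry (short the stock, invest proceeds at r, pay the dividends, go long the forward).
Profit at T = |F_mkt − F*| = |244.09 − 249.9819| = C$5.89 per share

C$5.89 per share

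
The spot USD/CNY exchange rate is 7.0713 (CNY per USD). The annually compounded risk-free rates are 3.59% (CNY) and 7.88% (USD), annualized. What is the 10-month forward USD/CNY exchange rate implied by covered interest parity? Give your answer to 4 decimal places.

6.8362

By covered interest parity, F = S · (1+r_CNY)^T / (1+r_USD)^T
= 7.0713 × 1.029828 / 1.065248 = 7.0713 × 0.966750
F = 6.8362 CNY per USD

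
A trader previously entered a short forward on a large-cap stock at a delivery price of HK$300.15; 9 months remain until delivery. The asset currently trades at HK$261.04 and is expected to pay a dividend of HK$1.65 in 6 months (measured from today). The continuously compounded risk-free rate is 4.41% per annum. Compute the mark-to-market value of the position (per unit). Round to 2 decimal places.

PV(remaining dividends) I = 1.65·e^(−0.0441·6/12) = 1.6140
Current forward F = (S − I)·e^(rT) = (261.04 − 1.6140)·e^(0.0441·9/12) = 259.4260 × 1.033628 = 268.1500
Value (long) = (F − K)·e^(−rT) = (268.1500 − 300.15) × 0.967466 = -30.9589
Short position value = −(long value) = HK$30.96

HK$30.96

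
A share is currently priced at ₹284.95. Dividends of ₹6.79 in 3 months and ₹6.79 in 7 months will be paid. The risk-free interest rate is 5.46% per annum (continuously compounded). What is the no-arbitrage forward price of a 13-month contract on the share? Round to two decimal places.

PV(dividends) I = 6.79·e^(−0.0546·3/12) + 6.79·e^(−0.0546·7/12)
I = 6.6979 + 6.5771 = 13.2750
F = (S − I)·e^(rT) = (284.95 − 13.2750) · e^(0.0546·13/12)
= 271.6750 · e^0.059150 = 271.6750 × 1.060934 = ₹288.23

₹288.23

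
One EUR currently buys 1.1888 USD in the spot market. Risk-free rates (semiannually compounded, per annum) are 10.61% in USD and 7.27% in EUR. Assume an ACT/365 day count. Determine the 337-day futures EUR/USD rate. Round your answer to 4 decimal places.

1.2244

By covered interest parity, F = S · (1+r_USD/2)^(2T) / (1+r_EUR/2)^(2T)
= 1.1888 × 1.100155 / 1.068154 = 1.1888 × 1.029959
F = 1.2244 USD per EUR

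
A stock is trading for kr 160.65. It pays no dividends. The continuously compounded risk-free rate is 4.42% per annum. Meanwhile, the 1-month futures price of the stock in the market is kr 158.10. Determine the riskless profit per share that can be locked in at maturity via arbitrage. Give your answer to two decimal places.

kr 3.14 per share

Fair futures: F* = S·e^(carry·T), with carry = r = 0.0442
F* = 160.65 · e^(0.0442 × 1/12) = 160.65 · e^0.003683 = 160.65 × 1.003690 = kr 161.2428
Market kr 158.10 < fair kr 161.2428: forward underpriced → reverse cash-and-carry (short spot, go long the forward).
At maturity, profit = |F_mkt − F*| = |158.10 − 161.2428| = kr 3.14 per share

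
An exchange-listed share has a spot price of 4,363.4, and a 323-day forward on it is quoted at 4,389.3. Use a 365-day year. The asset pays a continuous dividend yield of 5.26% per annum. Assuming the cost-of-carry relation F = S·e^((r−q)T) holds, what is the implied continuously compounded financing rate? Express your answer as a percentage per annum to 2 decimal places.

5.93%

From F = S·e^((r−q)T): (r − q) = ln(F/S)/T
ln(4389.3/4363.4) = ln(1.005936) = 0.005918
(r − q) = 0.005918 / (323/365) = 0.006688
r = ln(F/S)/T + q = 0.006688 + 0.0526 = 0.059288
r = 5.93%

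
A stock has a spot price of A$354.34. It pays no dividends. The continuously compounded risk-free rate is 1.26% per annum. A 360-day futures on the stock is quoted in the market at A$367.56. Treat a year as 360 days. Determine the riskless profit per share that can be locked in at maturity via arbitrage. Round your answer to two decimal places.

A$8.73 per share

Fair futures: F* = S·e^(carry·T), with carry = r = 0.0126
F* = 354.34 · e^(0.0126 × 360/360) = 354.34 · e^0.012600 = 354.34 × 1.012680 = A$358.8330
Market A$367.56 > fair A$358.8330: forward overpriced → cash-and-carry (buy spot, short the forward).
At maturity, profit = |F_mkt − F*| = |367.56 − 358.8330| = A$8.73 per share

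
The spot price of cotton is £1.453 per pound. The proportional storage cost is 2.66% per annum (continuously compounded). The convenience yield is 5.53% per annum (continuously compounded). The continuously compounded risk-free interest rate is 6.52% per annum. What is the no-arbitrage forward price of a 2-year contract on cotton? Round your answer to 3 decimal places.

£1.563 per pound

Net carry = r + u − y = 0.0652 + 0.0266 − 0.0553 = 0.0365
F = S·e^((r+u−y)T) = 1.453 · e^(0.0365 × 2) = 1.453 · e^0.073000
= 1.453 × 1.075731 = £1.563 per pound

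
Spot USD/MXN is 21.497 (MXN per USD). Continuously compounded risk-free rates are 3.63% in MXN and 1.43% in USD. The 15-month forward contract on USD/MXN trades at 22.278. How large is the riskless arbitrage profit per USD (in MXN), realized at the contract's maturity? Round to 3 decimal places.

0.182 per USD (in MXN)

Fair forward: F* = S·e^(carry·T), with carry = (r_MXN − r_USD) = 0.0363 − 0.0143 = 0.0220
F* = 21.497 · e^(0.0220 × 15/12) = 21.497 · e^0.027500 = 21.497 × 1.027882 = 22.0964
Market 22.278 > fair 22.0964: forward overpriced → cash-and-carry (buy spot, short the forward).
At maturity, profit = |F_mkt − F*| = |22.278 − 22.0964| = 0.182 per USD (in MXN)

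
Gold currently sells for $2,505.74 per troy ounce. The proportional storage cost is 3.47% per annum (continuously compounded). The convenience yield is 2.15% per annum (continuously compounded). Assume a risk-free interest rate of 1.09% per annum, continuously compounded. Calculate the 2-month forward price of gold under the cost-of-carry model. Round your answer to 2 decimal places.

Net carry = r + u − y = 0.0109 + 0.0347 − 0.0215 = 0.0241
F = S·e^((r+u−y)T) = 2505.74 · e^(0.0241 × 2/12) = 2505.74 · e^0.00401667
= 2505.74 × 1.00402475 = $2,515.82 per troy ounce

$2,515.82 per troy ounce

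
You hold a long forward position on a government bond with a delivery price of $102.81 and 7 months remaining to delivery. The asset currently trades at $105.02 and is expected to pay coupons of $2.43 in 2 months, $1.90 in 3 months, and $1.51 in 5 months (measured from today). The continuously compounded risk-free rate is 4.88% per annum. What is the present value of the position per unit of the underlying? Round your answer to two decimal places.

-$0.67

PV(remaining coupons) I = 2.43·e^(−0.0488·2/12) + 1.90·e^(−0.0488·3/12) + 1.51·e^(−0.0488·5/12) = 5.7669
Current forward F = (S − I)·e^(rT) = (105.02 − 5.7669)·e^(0.0488·7/12) = 99.2531 × 1.028876 = 102.1191
Value (long) = (F − K)·e^(−rT) = (102.1191 − 102.81) × 0.971935 = -0.6715
Value = -$0.67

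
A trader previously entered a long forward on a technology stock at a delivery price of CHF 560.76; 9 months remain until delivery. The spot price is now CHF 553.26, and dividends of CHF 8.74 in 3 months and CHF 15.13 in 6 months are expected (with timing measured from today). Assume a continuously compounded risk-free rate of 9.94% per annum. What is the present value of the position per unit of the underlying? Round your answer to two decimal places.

CHF 9.86

PV(remaining dividends) I = 8.74·e^(−0.0994·3/12) + 15.13·e^(−0.0994·6/12) = 22.9219
Current forward F = (S − I)·e^(rT) = (553.26 − 22.9219)·e^(0.0994·9/12) = 530.3381 × 1.077399 = 571.3857
Value (long) = (F − K)·e^(−rT) = (571.3857 − 560.76) × 0.928161 = 9.8624
Value = CHF 9.86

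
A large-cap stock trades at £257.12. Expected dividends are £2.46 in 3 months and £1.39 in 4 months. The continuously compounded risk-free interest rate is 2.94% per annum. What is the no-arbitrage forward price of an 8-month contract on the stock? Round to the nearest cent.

£258.32

PV(dividends) I = 2.46·e^(−0.0294·3/12) + 1.39·e^(−0.0294·4/12)
I = 2.4420 + 1.3764 = 3.8184
F = (S − I)·e^(rT) = (257.12 − 3.8184) · e^(0.0294·8/12)
= 253.3016 · e^0.019600 = 253.3016 × 1.019793 = £258.32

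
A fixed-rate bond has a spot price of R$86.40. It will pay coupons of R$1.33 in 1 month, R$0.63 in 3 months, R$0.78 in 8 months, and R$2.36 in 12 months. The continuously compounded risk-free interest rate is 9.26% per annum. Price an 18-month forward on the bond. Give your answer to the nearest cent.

R$93.74

PV(coupons) I = 1.33·e^(−0.0926·1/12) + 0.63·e^(−0.0926·3/12) + 0.78·e^(−0.0926·8/12) + 2.36·e^(−0.0926·12/12)
I = 1.3198 + 0.6156 + 0.7333 + 2.1513 = 4.8200
F = (S − I)·e^(rT) = (86.40 − 4.8200) · e^(0.0926·18/12)
= 81.5800 · e^0.138900 = 81.5800 × 1.149009 = R$93.74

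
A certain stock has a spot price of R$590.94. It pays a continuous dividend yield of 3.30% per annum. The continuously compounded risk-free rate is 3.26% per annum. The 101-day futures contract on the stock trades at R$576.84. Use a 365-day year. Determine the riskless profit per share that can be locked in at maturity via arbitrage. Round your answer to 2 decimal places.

Fair futures: F* = S·e^(carry·T), with carry = (r − q) = 0.0326 − 0.0330 = -0.0004
F* = 590.94 · e^(-0.0004 × 101/365) = 590.94 · e^-0.000111 = 590.94 × 0.999889 = R$590.8744
Market R$576.84 < fair R$590.8744: forward underpriced → reverse cash-and-carry (short spot, go long the forward).
At maturity, profit = |F_mkt − F*| = |576.84 − 590.8744| = R$14.03 per share

R$14.03 per share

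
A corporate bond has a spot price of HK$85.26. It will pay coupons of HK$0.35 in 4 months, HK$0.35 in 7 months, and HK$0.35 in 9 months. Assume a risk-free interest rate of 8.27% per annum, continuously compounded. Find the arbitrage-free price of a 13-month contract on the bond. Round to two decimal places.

HK$92.15

PV(coupons) I = 0.35·e^(−0.0827·4/12) + 0.35·e^(−0.0827·7/12) + 0.35·e^(−0.0827·9/12)
I = 0.3405 + 0.3335 + 0.3290 = 1.0030
F = (S − I)·e^(rT) = (85.26 − 1.0030) · e^(0.0827·13/12)
= 84.2570 · e^0.089592 = 84.2570 × 1.093728 = HK$92.15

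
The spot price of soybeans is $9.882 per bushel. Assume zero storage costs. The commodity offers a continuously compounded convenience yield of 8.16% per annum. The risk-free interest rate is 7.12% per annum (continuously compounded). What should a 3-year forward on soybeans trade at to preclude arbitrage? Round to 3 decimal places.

Net carry = r + u − y = 0.0712 + 0.0000 − 0.0816 = -0.0104
F = S·e^((r+u−y)T) = 9.882 · e^(-0.0104 × 3) = 9.882 · e^-0.031200
= 9.882 × 0.969282 = $9.578 per bushel

$9.578 per bushel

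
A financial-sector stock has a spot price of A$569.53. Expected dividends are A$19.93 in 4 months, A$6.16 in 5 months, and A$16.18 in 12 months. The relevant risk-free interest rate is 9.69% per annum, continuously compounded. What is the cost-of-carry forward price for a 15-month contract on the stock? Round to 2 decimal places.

A$597.83

PV(dividends) I = 19.93·e^(−0.0969·4/12) + 6.16·e^(−0.0969·5/12) + 16.18·e^(−0.0969·12/12)
I = 19.2965 + 5.9162 + 14.6857 = 39.8984
F = (S − I)·e^(rT) = (569.53 − 39.8984) · e^(0.0969·15/12)
= 529.6316 · e^0.121125 = 529.6316 × 1.128766 = A$597.83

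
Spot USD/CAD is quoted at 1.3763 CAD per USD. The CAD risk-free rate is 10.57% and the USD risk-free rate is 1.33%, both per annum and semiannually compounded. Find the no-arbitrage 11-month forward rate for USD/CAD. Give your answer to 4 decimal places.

By covered interest parity, F = S · (1+r_CAD/2)^(2T) / (1+r_USD/2)^(2T)
= 1.3763 × 1.099019 / 1.012225 = 1.3763 × 1.085746
F = 1.4943 CAD per USD

1.4943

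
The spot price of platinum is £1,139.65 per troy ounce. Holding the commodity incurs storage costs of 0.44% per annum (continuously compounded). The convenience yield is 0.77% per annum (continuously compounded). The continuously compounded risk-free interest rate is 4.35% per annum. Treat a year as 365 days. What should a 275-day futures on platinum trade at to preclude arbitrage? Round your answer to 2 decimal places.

£1,174.70 per troy ounce

Net carry = r + u − y = 0.0435 + 0.0044 − 0.0077 = 0.0402
F = S·e^((r+u−y)T) = 1139.65 · e^(0.0402 × 275/365) = 1139.65 · e^0.03028767
= 1139.65 × 1.03075101 = £1,174.70 per troy ounce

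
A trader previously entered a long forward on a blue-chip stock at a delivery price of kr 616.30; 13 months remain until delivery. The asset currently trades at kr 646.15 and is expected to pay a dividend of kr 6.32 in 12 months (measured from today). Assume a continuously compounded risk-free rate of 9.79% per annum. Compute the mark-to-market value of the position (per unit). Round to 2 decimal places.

PV(remaining dividends) I = 6.32·e^(−0.0979·12/12) = 5.7306
Current forward F = (S − I)·e^(rT) = (646.15 − 5.7306)·e^(0.0979·13/12) = 640.4194 × 1.111887 = 712.0740
Value (long) = (F − K)·e^(−rT) = (712.0740 − 616.30) × 0.899372 = 86.1365
Value = kr 86.14

kr 86.14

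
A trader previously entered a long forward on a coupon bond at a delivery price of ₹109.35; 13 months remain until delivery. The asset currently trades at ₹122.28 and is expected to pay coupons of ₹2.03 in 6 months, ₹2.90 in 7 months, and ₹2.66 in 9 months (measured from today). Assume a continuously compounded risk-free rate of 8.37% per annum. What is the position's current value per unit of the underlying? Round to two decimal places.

₹15.20

PV(remaining coupons) I = 2.03·e^(−0.0837·6/12) + 2.90·e^(−0.0837·7/12) + 2.66·e^(−0.0837·9/12) = 7.2068
Current forward F = (S − I)·e^(rT) = (122.28 − 7.2068)·e^(0.0837·13/12) = 115.0732 × 1.094913 = 125.9951
Value (long) = (F − K)·e^(−rT) = (125.9951 − 109.35) × 0.913314 = 15.2022
Value = ₹15.20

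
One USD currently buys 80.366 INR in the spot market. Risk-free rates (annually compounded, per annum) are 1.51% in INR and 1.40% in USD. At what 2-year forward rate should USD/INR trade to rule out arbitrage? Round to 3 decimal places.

By covered interest parity, F = S · (1+r_INR)^T / (1+r_USD)^T
= 80.366 × 1.030428 / 1.028196 = 80.366 × 1.002171
F = 80.540 INR per USD

80.540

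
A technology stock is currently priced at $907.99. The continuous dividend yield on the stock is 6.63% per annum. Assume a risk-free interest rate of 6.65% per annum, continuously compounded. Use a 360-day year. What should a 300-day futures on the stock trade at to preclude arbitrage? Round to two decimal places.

$908.14

F = S·e^((r − q)T) = 907.99 · e^((0.0665 − 0.0663) × 300/360)
= 907.99 · e^0.000167 = 907.99 × 1.000167
F = $908.14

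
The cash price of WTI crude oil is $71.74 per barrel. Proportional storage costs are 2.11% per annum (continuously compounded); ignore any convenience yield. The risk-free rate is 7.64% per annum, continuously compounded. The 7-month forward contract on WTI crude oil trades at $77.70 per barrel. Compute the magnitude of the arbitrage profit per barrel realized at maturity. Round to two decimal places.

Fair forward: F* = S·e^(carry·T), with carry = (r + u) = 0.0764 + 0.0211 = 0.0975
F* = 71.74 · e^(0.0975 × 7/12) = 71.74 · e^0.056875 = 71.74 × 1.058523 = $75.9384
Market $77.70 > fair $75.9384: forward overpriced → cash-and-carry (buy spot, short the forward).
At maturity, profit = |F_mkt − F*| = |77.70 − 75.9384| = $1.76 per barrel

$1.76 per barrel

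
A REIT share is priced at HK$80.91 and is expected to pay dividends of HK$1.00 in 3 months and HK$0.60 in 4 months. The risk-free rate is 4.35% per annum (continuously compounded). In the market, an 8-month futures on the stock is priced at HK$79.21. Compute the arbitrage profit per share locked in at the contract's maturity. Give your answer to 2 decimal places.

PV(dividends) I = 1.00·e^(−0.0435·3/12) + 0.60·e^(−0.0435·4/12) = 1.5805
Fair futures F* = (S − I)·e^(rT) = (80.91 − 1.5805)·e^0.029000 = 79.3295 × 1.029425 = 81.6638
Market HK$79.21 < fair 81.6638: forward underpriced → reverse cash-and-carry (short the stock, invest proceeds at r, pay the dividends, go long the forward).
Profit at T = |F_mkt − F*| = |79.21 − 81.6638| = HK$2.45 per share

HK$2.45 per share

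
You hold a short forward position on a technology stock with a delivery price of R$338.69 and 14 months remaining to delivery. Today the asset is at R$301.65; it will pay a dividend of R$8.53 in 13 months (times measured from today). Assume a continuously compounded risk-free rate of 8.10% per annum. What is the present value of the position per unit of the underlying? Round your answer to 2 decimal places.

PV(remaining dividends) I = 8.53·e^(−0.0810·13/12) = 7.8134
Current forward F = (S − I)·e^(rT) = (301.65 − 7.8134)·e^(0.0810·14/12) = 293.8366 × 1.099109 = 322.9585
Value (long) = (F − K)·e^(−rT) = (322.9585 − 338.69) × 0.909828 = -14.3130
Short position value = −(long value) = R$14.31

R$14.31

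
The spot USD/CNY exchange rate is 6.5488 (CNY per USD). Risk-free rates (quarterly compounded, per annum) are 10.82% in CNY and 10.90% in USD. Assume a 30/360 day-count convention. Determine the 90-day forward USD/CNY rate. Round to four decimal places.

6.5475

By covered interest parity, F = S · (1+r_CNY/4)^(4T) / (1+r_USD/4)^(4T)
= 6.5488 × 1.027050 / 1.027250 = 6.5488 × 0.999805
F = 6.5475 CNY per USD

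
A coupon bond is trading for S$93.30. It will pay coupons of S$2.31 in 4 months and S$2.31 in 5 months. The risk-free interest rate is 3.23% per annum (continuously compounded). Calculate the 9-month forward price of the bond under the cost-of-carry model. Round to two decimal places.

S$90.91

PV(coupons) I = 2.31·e^(−0.0323·4/12) + 2.31·e^(−0.0323·5/12)
I = 2.2853 + 2.2791 = 4.5644
F = (S − I)·e^(rT) = (93.30 − 4.5644) · e^(0.0323·9/12)
= 88.7356 · e^0.024225 = 88.7356 × 1.024521 = S$90.91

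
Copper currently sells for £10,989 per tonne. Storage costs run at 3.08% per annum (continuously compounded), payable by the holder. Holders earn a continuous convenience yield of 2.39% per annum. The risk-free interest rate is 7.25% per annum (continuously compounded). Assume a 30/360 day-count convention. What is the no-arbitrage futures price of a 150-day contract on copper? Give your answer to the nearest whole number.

£11,359 per tonne

Net carry = r + u − y = 0.0725 + 0.0308 − 0.0239 = 0.0794
F = S·e^((r+u−y)T) = 10989 · e^(0.0794 × 150/360) = 10989 · e^0.033083
= 10989 × 1.033636 = £11,359 per tonne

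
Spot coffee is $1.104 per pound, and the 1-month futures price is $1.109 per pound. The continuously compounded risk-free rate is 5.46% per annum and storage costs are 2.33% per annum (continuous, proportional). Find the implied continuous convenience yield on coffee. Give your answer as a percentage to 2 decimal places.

2.37%

F = S·e^((r+u−y)T) ⇒ (r+u−y) = ln(F/S)/T
ln(1.109/1.104) = 0.004519; /T ⇒ 0.054228
y = r + u − ln(F/S)/T = 0.0546 + 0.0233 − 0.054228 = 0.023672
y = 2.37%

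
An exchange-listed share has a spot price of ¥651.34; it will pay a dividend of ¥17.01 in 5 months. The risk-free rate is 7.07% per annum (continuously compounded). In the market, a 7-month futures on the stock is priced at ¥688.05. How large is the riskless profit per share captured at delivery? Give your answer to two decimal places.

PV(dividends) I = 17.01·e^(−0.0707·5/12) = 16.5162
Fair futures F* = (S − I)·e^(rT) = (651.34 − 16.5162)·e^0.041242 = 634.8238 × 1.042104 = 661.5524
Market ¥688.05 > fair 661.5524: forward overpriced → cash-and-carry (borrow at r, buy the stock and collect the dividends, short the forward).
Profit at T = |F_mkt − F*| = |688.05 − 661.5524| = ¥26.50 per share

¥26.50 per share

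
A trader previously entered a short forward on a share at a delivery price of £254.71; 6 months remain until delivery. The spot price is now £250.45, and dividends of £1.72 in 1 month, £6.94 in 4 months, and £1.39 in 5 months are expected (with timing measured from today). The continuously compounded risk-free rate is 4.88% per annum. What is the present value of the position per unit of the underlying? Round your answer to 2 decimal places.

PV(remaining dividends) I = 1.72·e^(−0.0488·1/12) + 6.94·e^(−0.0488·4/12) + 1.39·e^(−0.0488·5/12) = 9.9031
Current forward F = (S − I)·e^(rT) = (250.45 − 9.9031)·e^(0.0488·6/12) = 240.5469 × 1.024700 = 246.4884
Value (long) = (F − K)·e^(−rT) = (246.4884 − 254.71) × 0.975895 = -8.0234
Short position value = −(long value) = £8.02

£8.02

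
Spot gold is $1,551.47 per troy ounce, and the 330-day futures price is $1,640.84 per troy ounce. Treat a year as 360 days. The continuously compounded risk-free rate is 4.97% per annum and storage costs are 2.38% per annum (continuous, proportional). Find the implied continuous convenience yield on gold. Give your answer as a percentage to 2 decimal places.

1.24%

F = S·e^((r+u−y)T) ⇒ (r+u−y) = ln(F/S)/T
ln(1640.84/1551.47) = 0.056005; /T ⇒ 0.061096
y = r + u − ln(F/S)/T = 0.0497 + 0.0238 − 0.061096 = 0.012404
y = 1.24%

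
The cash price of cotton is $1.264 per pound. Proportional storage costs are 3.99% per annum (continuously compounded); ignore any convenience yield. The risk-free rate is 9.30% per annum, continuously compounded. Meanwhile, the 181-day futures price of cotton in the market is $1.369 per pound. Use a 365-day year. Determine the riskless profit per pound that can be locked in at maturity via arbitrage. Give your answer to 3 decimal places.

$0.019 per pound

Fair futures: F* = S·e^(carry·T), with carry = (r + u) = 0.0930 + 0.0399 = 0.1329
F* = 1.264 · e^(0.1329 × 181/365) = 1.264 · e^0.065904 = 1.264 × 1.068124 = $1.3501
Market $1.369 > fair $1.3501: forward overpriced → cash-and-carry (buy spot, short the forward).
At maturity, profit = |F_mkt − F*| = |1.369 − 1.3501| = $0.019 per pound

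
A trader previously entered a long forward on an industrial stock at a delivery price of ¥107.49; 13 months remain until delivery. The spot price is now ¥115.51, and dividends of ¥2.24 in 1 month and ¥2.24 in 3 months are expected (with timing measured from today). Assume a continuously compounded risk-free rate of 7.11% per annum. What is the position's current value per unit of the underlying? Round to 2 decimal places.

¥11.56

PV(remaining dividends) I = 2.24·e^(−0.0711·1/12) + 2.24·e^(−0.0711·3/12) = 4.4273
Current forward F = (S − I)·e^(rT) = (115.51 − 4.4273)·e^(0.0711·13/12) = 111.0827 × 1.080069 = 119.9770
Value (long) = (F − K)·e^(−rT) = (119.9770 − 107.49) × 0.925867 = 11.5613
Value = ¥11.56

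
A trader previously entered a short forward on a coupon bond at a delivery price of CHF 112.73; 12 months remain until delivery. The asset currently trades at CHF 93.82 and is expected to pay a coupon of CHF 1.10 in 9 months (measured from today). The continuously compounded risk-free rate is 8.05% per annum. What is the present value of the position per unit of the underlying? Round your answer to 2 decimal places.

PV(remaining coupons) I = 1.10·e^(−0.0805·9/12) = 1.0356
Current forward F = (S − I)·e^(rT) = (93.82 − 1.0356)·e^(0.0805·12/12) = 92.7844 × 1.083829 = 100.5624
Value (long) = (F − K)·e^(−rT) = (100.5624 − 112.73) × 0.922655 = -11.2265
Short position value = −(long value) = CHF 11.23

CHF 11.23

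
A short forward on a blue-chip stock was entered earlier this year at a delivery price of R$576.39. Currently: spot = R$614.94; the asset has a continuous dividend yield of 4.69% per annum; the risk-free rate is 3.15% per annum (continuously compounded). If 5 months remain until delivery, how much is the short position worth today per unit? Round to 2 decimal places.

-R$34.17

Current fair forward for the remaining 5 months: F = S·e^((r − q)·T), (r − q) = 0.0315 − 0.0469 = -0.0154
F = 614.94 · e^(-0.0154 × 5/12) = 614.94 × 0.993604 = 611.0068
Value of long forward = (F − K)·e^(−rT) = (611.0068 − 576.39) · e^(−0.0315·5/12)
= 34.6168 × 0.986961 = 34.17
Short position value = −(long value) = -R$34.17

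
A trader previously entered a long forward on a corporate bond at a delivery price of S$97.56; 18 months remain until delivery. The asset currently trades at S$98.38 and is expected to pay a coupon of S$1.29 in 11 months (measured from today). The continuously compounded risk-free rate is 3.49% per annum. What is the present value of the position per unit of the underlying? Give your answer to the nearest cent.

S$4.55

PV(remaining coupons) I = 1.29·e^(−0.0349·11/12) = 1.2494
Current forward F = (S − I)·e^(rT) = (98.38 − 1.2494)·e^(0.0349·18/12) = 97.1306 × 1.053744 = 102.3508
Value (long) = (F − K)·e^(−rT) = (102.3508 − 97.56) × 0.948997 = 4.5465
Value = S$4.55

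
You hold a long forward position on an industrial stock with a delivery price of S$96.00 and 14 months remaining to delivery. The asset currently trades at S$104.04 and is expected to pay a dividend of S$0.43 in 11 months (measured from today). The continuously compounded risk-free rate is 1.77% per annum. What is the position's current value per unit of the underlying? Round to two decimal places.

S$9.58

PV(remaining dividends) I = 0.43·e^(−0.0177·11/12) = 0.4231
Current forward F = (S − I)·e^(rT) = (104.04 − 0.4231)·e^(0.0177·14/12) = 103.6169 × 1.020865 = 105.7789
Value (long) = (F − K)·e^(−rT) = (105.7789 − 96.00) × 0.979562 = 9.5790
Value = S$9.58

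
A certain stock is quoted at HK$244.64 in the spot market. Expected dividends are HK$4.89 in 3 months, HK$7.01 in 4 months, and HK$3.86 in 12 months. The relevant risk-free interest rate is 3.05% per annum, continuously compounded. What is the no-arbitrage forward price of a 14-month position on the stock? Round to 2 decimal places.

HK$237.40

PV(dividends) I = 4.89·e^(−0.0305·3/12) + 7.01·e^(−0.0305·4/12) + 3.86·e^(−0.0305·12/12)
I = 4.8529 + 6.9391 + 3.7440 = 15.5360
F = (S − I)·e^(rT) = (244.64 − 15.5360) · e^(0.0305·14/12)
= 229.1040 · e^0.035583 = 229.1040 × 1.036224 = HK$237.40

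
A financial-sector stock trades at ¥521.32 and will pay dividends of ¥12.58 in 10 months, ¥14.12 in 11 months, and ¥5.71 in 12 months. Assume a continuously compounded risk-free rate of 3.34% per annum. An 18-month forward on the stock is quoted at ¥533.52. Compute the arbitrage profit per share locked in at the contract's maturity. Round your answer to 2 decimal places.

PV(dividends) I = 12.58·e^(−0.0334·10/12) + 14.12·e^(−0.0334·11/12) + 5.71·e^(−0.0334·12/12) = 31.4514
Fair forward F* = (S − I)·e^(rT) = (521.32 − 31.4514)·e^0.050100 = 489.8686 × 1.051376 = 515.0361
Market ¥533.52 > fair 515.0361: forward overpriced → cash-and-carry (borrow at r, buy the stock and collect the dividends, short the forward).
Profit at T = |F_mkt − F*| = |533.52 − 515.0361| = ¥18.48 per share

¥18.48 per share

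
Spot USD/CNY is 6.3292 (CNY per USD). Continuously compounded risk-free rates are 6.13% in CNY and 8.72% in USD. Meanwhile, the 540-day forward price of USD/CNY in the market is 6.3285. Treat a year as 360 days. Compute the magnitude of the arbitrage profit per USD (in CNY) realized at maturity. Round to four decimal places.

Fair forward: F* = S·e^(carry·T), with carry = (r_CNY − r_USD) = 0.0613 − 0.0872 = -0.0259
F* = 6.3292 · e^(-0.0259 × 540/360) = 6.3292 · e^-0.038850 = 6.3292 × 0.961895 = 6.0880
Market 6.3285 > fair 6.0880: forward overpriced → cash-and-carry (buy spot, short the forward).
At maturity, profit = |F_mkt − F*| = |6.3285 − 6.0880| = 0.2405 per USD (in CNY)

0.2405 per USD (in CNY)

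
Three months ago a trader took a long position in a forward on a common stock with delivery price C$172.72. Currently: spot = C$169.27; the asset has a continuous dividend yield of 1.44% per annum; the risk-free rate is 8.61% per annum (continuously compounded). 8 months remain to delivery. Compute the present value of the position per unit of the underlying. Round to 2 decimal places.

C$4.57

Current fair forward for the remaining 8 months: F = S·e^((r − q)·T), (r − q) = 0.0861 − 0.0144 = 0.0717
F = 169.27 · e^(0.0717 × 8/12) = 169.27 × 1.048961 = 177.5576
Value of long forward = (F − K)·e^(−rT) = (177.5576 − 172.72) · e^(−0.0861·8/12)
= 4.8376 × 0.944216 = 4.57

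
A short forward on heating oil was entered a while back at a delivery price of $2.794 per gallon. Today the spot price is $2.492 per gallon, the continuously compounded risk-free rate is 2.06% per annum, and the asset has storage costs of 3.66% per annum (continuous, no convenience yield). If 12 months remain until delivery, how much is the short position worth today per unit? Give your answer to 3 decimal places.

Current fair forward for the remaining 12 months: F = S·e^((r + u)·T), (r + u) = 0.0206 + 0.0366 = 0.0572
F = 2.492 · e^(0.0572 × 12/12) = 2.492 × 1.058868 = 2.6387
Value of long forward = (F − K)·e^(−rT) = (2.6387 − 2.794) · e^(−0.0206·12/12)
= -0.1553 × 0.979611 = -0.152
Short position value = −(long value) = $0.152

$0.152 per gallon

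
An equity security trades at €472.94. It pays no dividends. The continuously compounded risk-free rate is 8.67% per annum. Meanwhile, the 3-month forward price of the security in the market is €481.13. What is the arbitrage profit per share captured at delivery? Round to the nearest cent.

€2.17 per share

Fair forward: F* = S·e^(carry·T), with carry = r = 0.0867
F* = 472.94 · e^(0.0867 × 3/12) = 472.94 · e^0.021675 = 472.94 × 1.021912 = €483.3031
Market €481.13 < fair €483.3031: forward underpriced → reverse cash-and-carry (short spot, go long the forward).
At maturity, profit = |F_mkt − F*| = |481.13 − 483.3031| = €2.17 per share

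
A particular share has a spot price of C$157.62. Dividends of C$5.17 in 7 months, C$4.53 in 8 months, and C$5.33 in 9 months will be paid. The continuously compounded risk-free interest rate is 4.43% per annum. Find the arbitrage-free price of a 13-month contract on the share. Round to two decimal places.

PV(dividends) I = 5.17·e^(−0.0443·7/12) + 4.53·e^(−0.0443·8/12) + 5.33·e^(−0.0443·9/12)
I = 5.0381 + 4.3982 + 5.1558 = 14.5921
F = (S − I)·e^(rT) = (157.62 − 14.5921) · e^(0.0443·13/12)
= 143.0279 · e^0.047992 = 143.0279 × 1.049162 = C$150.06

C$150.06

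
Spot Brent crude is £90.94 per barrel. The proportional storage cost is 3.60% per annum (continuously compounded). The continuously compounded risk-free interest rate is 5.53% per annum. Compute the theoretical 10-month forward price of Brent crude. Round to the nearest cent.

Net carry = r + u − y = 0.0553 + 0.0360 − 0.0000 = 0.0913
F = S·e^((r+u−y)T) = 90.94 · e^(0.0913 × 10/12) = 90.94 · e^0.076083
= 90.94 × 1.079052 = £98.13 per barrel

£98.13 per barrel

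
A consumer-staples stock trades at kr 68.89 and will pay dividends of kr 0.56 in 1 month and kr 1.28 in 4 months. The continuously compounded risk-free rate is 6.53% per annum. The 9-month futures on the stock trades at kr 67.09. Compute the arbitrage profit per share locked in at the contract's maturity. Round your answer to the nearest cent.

PV(dividends) I = 0.56·e^(−0.0653·1/12) + 1.28·e^(−0.0653·4/12) = 1.8094
Fair futures F* = (S − I)·e^(rT) = (68.89 − 1.8094)·e^0.048975 = 67.0806 × 1.050194 = 70.4476
Market kr 67.09 < fair 70.4476: forward underpriced → reverse cash-and-carry (short the stock, invest proceeds at r, pay the dividends, go long the forward).
Profit at T = |F_mkt − F*| = |67.09 − 70.4476| = kr 3.36 per share

kr 3.36 per share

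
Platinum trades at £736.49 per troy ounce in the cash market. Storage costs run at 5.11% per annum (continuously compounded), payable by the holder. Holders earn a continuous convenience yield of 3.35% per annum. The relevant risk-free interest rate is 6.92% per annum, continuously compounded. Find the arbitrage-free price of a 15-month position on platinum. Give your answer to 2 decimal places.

£820.90 per troy ounce

Net carry = r + u − y = 0.0692 + 0.0511 − 0.0335 = 0.0868
F = S·e^((r+u−y)T) = 736.49 · e^(0.0868 × 15/12) = 736.49 · e^0.108500
= 736.49 × 1.114605 = £820.90 per troy ounce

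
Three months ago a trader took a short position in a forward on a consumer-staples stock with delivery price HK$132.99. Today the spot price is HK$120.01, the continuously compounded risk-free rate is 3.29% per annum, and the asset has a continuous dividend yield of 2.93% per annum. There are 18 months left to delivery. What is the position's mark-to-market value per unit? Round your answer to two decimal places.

HK$11.74

Current fair forward for the remaining 18 months: F = S·e^((r − q)·T), (r − q) = 0.0329 − 0.0293 = 0.0036
F = 120.01 · e^(0.0036 × 18/12) = 120.01 × 1.005415 = 120.6599
Value of long forward = (F − K)·e^(−rT) = (120.6599 − 132.99) · e^(−0.0329·18/12)
= -12.3301 × 0.951848 = -11.74
Short position value = −(long value) = HK$11.74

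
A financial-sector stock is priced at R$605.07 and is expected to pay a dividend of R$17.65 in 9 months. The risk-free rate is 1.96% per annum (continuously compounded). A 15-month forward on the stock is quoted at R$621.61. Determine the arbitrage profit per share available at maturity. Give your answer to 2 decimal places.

R$19.36 per share

PV(dividends) I = 17.65·e^(−0.0196·9/12) = 17.3924
Fair forward F* = (S − I)·e^(rT) = (605.07 − 17.3924)·e^0.024500 = 587.6776 × 1.024803 = 602.2538
Market R$621.61 > fair 602.2538: forward overpriced → cash-and-carry (borrow at r, buy the stock and collect the dividends, short the forward).
Profit at T = |F_mkt − F*| = |621.61 − 602.2538| = R$19.36 per share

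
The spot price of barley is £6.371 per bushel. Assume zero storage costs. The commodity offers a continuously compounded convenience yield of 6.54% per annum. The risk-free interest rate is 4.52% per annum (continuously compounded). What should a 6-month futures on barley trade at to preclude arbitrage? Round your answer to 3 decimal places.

Net carry = r + u − y = 0.0452 + 0.0000 − 0.0654 = -0.0202
F = S·e^((r+u−y)T) = 6.371 · e^(-0.0202 × 6/12) = 6.371 · e^-0.010100
= 6.371 × 0.989951 = £6.307 per bushel

£6.307 per bushel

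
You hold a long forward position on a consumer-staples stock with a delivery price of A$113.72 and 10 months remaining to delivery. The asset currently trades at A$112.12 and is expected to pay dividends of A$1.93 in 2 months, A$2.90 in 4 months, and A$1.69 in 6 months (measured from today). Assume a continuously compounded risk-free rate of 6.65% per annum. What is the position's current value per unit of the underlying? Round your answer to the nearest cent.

PV(remaining dividends) I = 1.93·e^(−0.0665·2/12) + 2.90·e^(−0.0665·4/12) + 1.69·e^(−0.0665·6/12) = 6.3799
Current forward F = (S − I)·e^(rT) = (112.12 − 6.3799)·e^(0.0665·10/12) = 105.7401 × 1.056981 = 111.7653
Value (long) = (F − K)·e^(−rT) = (111.7653 − 113.72) × 0.946091 = -1.8493
Value = -A$1.85

-A$1.85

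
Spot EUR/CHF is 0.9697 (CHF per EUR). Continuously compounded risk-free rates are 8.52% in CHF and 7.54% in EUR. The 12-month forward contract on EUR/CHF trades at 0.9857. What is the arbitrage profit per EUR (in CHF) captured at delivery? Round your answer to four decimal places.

0.0065 per EUR (in CHF)

Fair forward: F* = S·e^(carry·T), with carry = (r_CHF − r_EUR) = 0.0852 − 0.0754 = 0.0098
F* = 0.9697 · e^(0.0098 × 12/12) = 0.9697 · e^0.009800 = 0.9697 × 1.009848 = 0.9792
Market 0.9857 > fair 0.9792: forward overpriced → cash-and-carry (buy spot, short the forward).
At maturity, profit = |F_mkt − F*| = |0.9857 − 0.9792| = 0.0065 per EUR (in CHF)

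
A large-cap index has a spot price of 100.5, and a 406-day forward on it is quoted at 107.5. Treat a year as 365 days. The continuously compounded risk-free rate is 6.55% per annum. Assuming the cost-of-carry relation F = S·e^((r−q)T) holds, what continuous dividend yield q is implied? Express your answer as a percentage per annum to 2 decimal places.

0.50%

From F = S·e^((r−q)T): (r − q) = ln(F/S)/T
ln(107.5/100.5) = ln(1.069652) = 0.067333
(r − q) = 0.067333 / (406/365) = 0.060533
q = r − ln(F/S)/T = 0.0655 − 0.060533 = 0.004967
q = 0.50%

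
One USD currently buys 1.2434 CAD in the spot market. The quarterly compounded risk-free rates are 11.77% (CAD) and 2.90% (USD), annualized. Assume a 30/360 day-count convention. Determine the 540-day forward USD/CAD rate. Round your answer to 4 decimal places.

1.4170

By covered interest parity, F = S · (1+r_CAD/4)^(4T) / (1+r_USD/4)^(4T)
= 1.2434 × 1.190058 / 1.044296 = 1.2434 × 1.139579
F = 1.4170 CAD per USD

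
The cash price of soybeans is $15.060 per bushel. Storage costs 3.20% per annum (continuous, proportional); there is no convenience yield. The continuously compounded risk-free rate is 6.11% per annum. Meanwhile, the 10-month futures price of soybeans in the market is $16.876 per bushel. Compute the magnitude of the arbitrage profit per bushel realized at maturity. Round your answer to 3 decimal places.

Fair futures: F* = S·e^(carry·T), with carry = (r + u) = 0.0611 + 0.0320 = 0.0931
F* = 15.060 · e^(0.0931 × 10/12) = 15.060 · e^0.077583 = 15.060 × 1.080672 = $16.2749
Market $16.876 > fair $16.2749: forward overpriced → cash-and-carry (buy spot, short the forward).
At maturity, profit = |F_mkt − F*| = |16.876 − 16.2749| = $0.601 per bushel

$0.601 per bushel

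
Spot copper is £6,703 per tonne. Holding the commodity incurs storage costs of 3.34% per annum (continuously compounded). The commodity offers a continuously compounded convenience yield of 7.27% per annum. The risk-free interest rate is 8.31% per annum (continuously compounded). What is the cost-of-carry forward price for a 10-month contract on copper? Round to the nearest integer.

Net carry = r + u − y = 0.0831 + 0.0334 − 0.0727 = 0.0438
F = S·e^((r+u−y)T) = 6703 · e^(0.0438 × 10/12) = 6703 · e^0.036500
= 6703 × 1.037174 = £6,952 per tonne

£6,952 per tonne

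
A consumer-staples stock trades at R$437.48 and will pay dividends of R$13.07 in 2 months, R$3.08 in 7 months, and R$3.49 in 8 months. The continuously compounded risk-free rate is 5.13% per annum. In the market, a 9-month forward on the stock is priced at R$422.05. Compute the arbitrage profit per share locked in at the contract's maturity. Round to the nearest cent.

R$12.51 per share

PV(dividends) I = 13.07·e^(−0.0513·2/12) + 3.08·e^(−0.0513·7/12) + 3.49·e^(−0.0513·8/12) = 19.3206
Fair forward F* = (S − I)·e^(rT) = (437.48 − 19.3206)·e^0.038475 = 418.1594 × 1.039225 = 434.5617
Market R$422.05 < fair 434.5617: forward underpriced → reverse cash-and-carry (short the stock, invest proceeds at r, pay the dividends, go long the forward).
Profit at T = |F_mkt − F*| = |422.05 − 434.5617| = R$12.51 per share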